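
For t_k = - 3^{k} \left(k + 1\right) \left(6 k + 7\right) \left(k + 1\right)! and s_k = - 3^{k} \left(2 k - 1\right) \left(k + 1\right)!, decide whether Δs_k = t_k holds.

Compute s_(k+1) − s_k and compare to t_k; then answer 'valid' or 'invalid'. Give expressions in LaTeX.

s_(k+1) = -3**(k + 1)*(2*k + 1)*factorial(k + 2)
s_(k+1) − s_k = -3**k*(k + 1)*(6*k + 7)*factorial(k + 1)
(s_(k+1) − s_k) − t_k = 0

valid; difference matches t_k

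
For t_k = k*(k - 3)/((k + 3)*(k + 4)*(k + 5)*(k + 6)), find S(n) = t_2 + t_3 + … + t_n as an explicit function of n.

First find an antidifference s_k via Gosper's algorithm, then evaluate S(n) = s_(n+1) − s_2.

t_(k+1)/t_k = (k - 2)*(k + 1)*(k + 3)/(k*(k - 3)*(k + 7)).
A = k + 3, B = k + 7, C = k**2 - 3*k.
Set up (k + 3)·f(k+1) − (k + 6)·f(k) − (k**2 - 3*k) = 0.
d = 3 from the (1,1,2) case.
Coefficient equations give f(k) = k*(k - 7)*(k - 1)/20.
Certificate R = B(k−1)f/C = (k - 7)*(k - 1)*(k + 6)/(20*(k - 3)) gives s_k = k*(k**2 - 8*k + 7)/(20*(k + 3)*(k + 4)*(k + 5)).
Verify: k*(k - 3)/(k**4 + 18*k**3 + 119*k**2 + 342*k + 360) matches t_k.
s_(n+1) = n*(n**2 - 5*n - 6)/(20*(n**3 + 15*n**2 + 74*n + 120)) and s_(2) = -1/420, so S(n) = (11*n**3 - 45*n**2 - 26*n + 60)/(210*(n**3 + 15*n**2 + 74*n + 120)).

S(n) = (11*n**3 - 45*n**2 - 26*n + 60)/(210*(n**3 + 15*n**2 + 74*n + 120))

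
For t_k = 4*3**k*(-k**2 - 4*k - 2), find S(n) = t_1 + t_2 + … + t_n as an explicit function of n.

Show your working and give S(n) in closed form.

S(n) = -6*3**n*n**2 - 18*3**n*n - 6*3**n + 6

The ratio is 3*(k**2 + 6*k + 7)/(k**2 + 4*k + 2).
Take A(k)=3, B(k)=1, C(k)=k**2 + 4*k + 2.
Key eq: (3)·f(k+1) = (1)·f(k) + (k**2 + 4*k + 2).
Degrees (0,0,2) ⇒ d ≤ 2.
Match coefficients ⇒ f(k) = (k**2 + k - 1)/2.
Get s_k = R·t_k = 2*3**k*(-k**2 - k + 1) with R(k) = B(k−1)f(k)/C(k) = (k**2 + k - 1)/(2*(k**2 + 4*k + 2)).
Δs = 4*3**k*(-k**2 - 4*k - 2), as required.
Σ_(k=1)^n t_k = s_(n+1) − s_(1) = (6*3**n*(-n**2 - 3*n - 1)) − (-6), i.e. -6*3**n*n**2 - 18*3**n*n - 6*3**n + 6.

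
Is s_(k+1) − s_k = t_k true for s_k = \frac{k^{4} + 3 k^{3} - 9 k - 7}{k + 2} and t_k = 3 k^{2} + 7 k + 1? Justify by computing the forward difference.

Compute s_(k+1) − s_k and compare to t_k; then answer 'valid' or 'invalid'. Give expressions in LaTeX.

Invalid: residual \frac{- 2 k^{3} - 11 k^{2} - 17 k - 9}{k^{2} + 5 k + 6} ≠ 0.

s_(k+1) = (-9*k + (k + 1)**4 + 3*(k + 1)**3 - 16)/(k + 3)
s_(k+1) − s_k = (3*k**4 + 20*k**3 + 43*k**2 + 30*k - 3)/(k**2 + 5*k + 6)
(s_(k+1) − s_k) − t_k = (-2*k**3 - 11*k**2 - 17*k - 9)/(k**2 + 5*k + 6)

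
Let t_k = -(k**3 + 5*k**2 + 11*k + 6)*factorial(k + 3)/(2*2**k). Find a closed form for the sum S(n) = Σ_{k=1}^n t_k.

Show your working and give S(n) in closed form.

S(n) = (24*2**n - n**6*factorial(n) - 13*n**5*factorial(n) - 66*n**4*factorial(n) - 165*n**3*factorial(n) - 209*n**2*factorial(n) - 122*n*factorial(n) - 24*factorial(n))/(2*2**n)

Ratio r(k) = (k**4 + 12*k**3 + 56*k**2 + 119*k + 92)/(2*(k**3 + 5*k**2 + 11*k + 6)).
Factor: A=k/2 + 2; B=1; C=k**3 + 5*k**2 + 11*k + 6.
Need (k/2 + 2)·f(k+1) − (1)·f(k) = k**3 + 5*k**2 + 11*k + 6.
From deg A=1, deg B=0, deg C=3: d=2.
Coefficient equations give f(k) = 2*(k**2 + k - 1).
So s_k = (B(k−1)f/C)·t_k = (2*(k**2 + k - 1)/(k**3 + 5*k**2 + 11*k + 6))·t_k = -(k**2 + k - 1)*factorial(k + 3)/2**k.
Check: Δs_k = -(k**3 + 5*k**2 + 11*k + 6)*factorial(k + 3)/(2*2**k). ✓
s_(n+1) = -2**(-n - 1)*(n**2 + 3*n + 1)*factorial(n + 4) and s_(1) = -12, so S(n) = (24*2**n - n**6*factorial(n) - 13*n**5*factorial(n) - 66*n**4*factorial(n) - 165*n**3*factorial(n) - 209*n**2*factorial(n) - 122*n*factorial(n) - 24*factorial(n))/(2*2**n).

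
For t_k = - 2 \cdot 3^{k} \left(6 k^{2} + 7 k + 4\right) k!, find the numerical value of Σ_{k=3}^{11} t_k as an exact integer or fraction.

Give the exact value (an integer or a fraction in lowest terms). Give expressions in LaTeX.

Step 1: r(k) = 3*(6*k**3 + 25*k**2 + 36*k + 17)/(6*k**2 + 7*k + 4).
So A=3*k + 3 and B=1, with C=k**2 + 7*k/6 + 2/3.
Need (3*k + 3)·f(k+1) − (1)·f(k) = k**2 + 7*k/6 + 2/3.
Degrees (1,0,2) ⇒ d ≤ 1.
Solving with deg f ≤ 1: f(k) = (2*k - 1)/6.
So s_k = (B(k−1)f/C)·t_k = ((2*k - 1)/(6*k**2 + 7*k + 4))·t_k = -2*3**k*(2*k - 1)*factorial(k).
Check: Δs_k = -2*3**k*(6*k**2 + 7*k + 4)*factorial(k). ✓
Σ_(k=3)^(11) t_k = s_(12) − s_(3) = -11709810108057600 − (-1620) = -11709810108055980.

Σ = -11709810108055980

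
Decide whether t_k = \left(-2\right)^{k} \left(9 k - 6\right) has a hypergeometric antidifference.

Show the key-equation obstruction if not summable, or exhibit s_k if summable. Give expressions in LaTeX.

Yes. s_k = \left(-2\right)^{k} \left(4 - 3 k\right).

Step 1: r(k) = 2*(-3*k - 1)/(3*k - 2).
So A=-2 and B=1, with C=k - 2/3.
Set up (-2)·f(k+1) − (1)·f(k) − (k - 2/3) = 0.
Bound: deg f ≤ 1.
Solve for f: f(k) = -(3*k - 4)/9 (degree 1 ≤ 1).
Then R = B(k−1)f/C = -(3*k - 4)/(3*(3*k - 2)), so s_k = R(k)·t_k = (-2)**k*(4 - 3*k).
Δs = (-2)**k*(9*k - 6), as required.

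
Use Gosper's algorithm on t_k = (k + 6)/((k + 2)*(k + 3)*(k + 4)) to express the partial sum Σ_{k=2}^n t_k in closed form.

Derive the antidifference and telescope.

S(n) = (3*n**2 + 11*n - 14)/(10*(n**2 + 7*n + 12))

t_(k+1)/t_k = (k + 2)*(k + 7)/((k + 5)*(k + 6)).
Gosper form: A/B · C(k+1)/C(k) with A=k + 2, B=k + 5, C=k + 6.
Key eq: (k + 2)·f(k+1) = (k + 4)·f(k) + (k + 6).
deg f ≤ 2 (via 1,1,1).
Solve for f: f(k) = k*(2*k + 7)/3 (degree 2 ≤ 2).
Then R = B(k−1)f/C = k*(k + 4)*(2*k + 7)/(3*(k + 6)), so s_k = R(k)·t_k = k*(2*k + 7)/(3*(k + 2)*(k + 3)).
Δs = (k + 6)/(k**3 + 9*k**2 + 26*k + 24), as required.
Σ_(k=2)^n t_k = s_(n+1) − s_(2) = ((2*n**2 + 11*n + 9)/(3*(n**2 + 7*n + 12))) − (11/30), i.e. (3*n**2 + 11*n - 14)/(10*(n**2 + 7*n + 12)).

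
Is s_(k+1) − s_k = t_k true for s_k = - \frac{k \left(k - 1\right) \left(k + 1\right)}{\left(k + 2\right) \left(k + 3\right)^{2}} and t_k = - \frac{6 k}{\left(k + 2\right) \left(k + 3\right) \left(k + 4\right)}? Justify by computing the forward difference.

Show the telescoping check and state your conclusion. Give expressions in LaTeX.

Invalid: residual \frac{2 k \left(- k^{2} + 3 k + 22\right)}{k^{5} + 16 k^{4} + 101 k^{3} + 314 k^{2} + 480 k + 288} ≠ 0.

s_(k+1) = -k*(k + 1)*(k + 2)/((k + 3)*(k + 4)**2)
s_(k+1) − s_k = k*(k + 1)*((k - 1)*(k + 4)**2 - (k + 2)**2*(k + 3))/((k + 2)*(k + 3)**2*(k + 4)**2)
(s_(k+1) − s_k) − t_k = 2*k*(-k**2 + 3*k + 22)/(k**5 + 16*k**4 + 101*k**3 + 314*k**2 + 480*k + 288)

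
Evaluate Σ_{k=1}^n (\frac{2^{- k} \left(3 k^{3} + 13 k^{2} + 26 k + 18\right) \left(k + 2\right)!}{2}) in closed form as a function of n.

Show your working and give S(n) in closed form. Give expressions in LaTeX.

The ratio is (3*k**4 + 31*k**3 + 127*k**2 + 243*k + 180)/(2*(3*k**3 + 13*k**2 + 26*k + 18)).
Gosper form: A/B · C(k+1)/C(k) with A=k/2 + 3/2, B=1, C=k**3 + 13*k**2/3 + 26*k/3 + 6.
Need (k/2 + 3/2)·f(k+1) − (1)·f(k) = k**3 + 13*k**2/3 + 26*k/3 + 6.
deg f ≤ 2 (via 1,0,3).
Coefficient equations give f(k) = 2*(3*k**2 + 4*k - 3)/3.
So s_k = (B(k−1)f/C)·t_k = (2*(3*k**2 + 4*k - 3)/(3*k**3 + 13*k**2 + 26*k + 18))·t_k = (3*k**2 + 4*k - 3)*factorial(k + 2)/2**k.
Δs = (3*k**3 + 13*k**2 + 26*k + 18)*factorial(k + 2)/(2*2**k), as required.
Σ_(k=1)^n t_k = s_(n+1) − s_(1) = (2**(-n - 1)*(3*n**2 + 10*n + 4)*factorial(n + 3)) − (12), i.e. (-24*2**n + 3*n**5*factorial(n) + 28*n**4*factorial(n) + 97*n**3*factorial(n) + 152*n**2*factorial(n) + 104*n*factorial(n) + 24*factorial(n))/(2*2**n).

S(n) = \frac{2^{- n} \left(- 24 \cdot 2^{n} + 3 n^{5} n! + 28 n^{4} n! + 97 n^{3} n! + 152 n^{2} n! + 104 n n! + 24 n!\right)}{2}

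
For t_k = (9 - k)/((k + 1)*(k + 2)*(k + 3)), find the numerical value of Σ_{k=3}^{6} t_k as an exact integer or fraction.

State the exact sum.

Σ = 11/120

Compute t_(k+1)/t_k: get (k - 8)*(k + 1)/((k - 9)*(k + 4)).
Take A(k)=k + 1, B(k)=k + 4, C(k)=k - 9.
Set up (k + 1)·f(k+1) − (k + 3)·f(k) − (k - 9) = 0.
Bound: deg f ≤ 2.
Coefficient equations give f(k) = -k*(2*k + 7).
Certificate R = B(k−1)f/C = -k*(k + 3)*(2*k + 7)/(k - 9) gives s_k = k*(2*k + 7)/((k + 1)*(k + 2)).
Δs = (9 - k)/(k**3 + 6*k**2 + 11*k + 6), as required.
Evaluate s at k=7 and k=3: 49/24 and 39/20; difference 11/120.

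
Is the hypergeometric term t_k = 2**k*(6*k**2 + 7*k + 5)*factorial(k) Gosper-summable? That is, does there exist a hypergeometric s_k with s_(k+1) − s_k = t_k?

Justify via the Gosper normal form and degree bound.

Yes. s_k = 2**k*(3*k - 1)*factorial(k).

Step 1: r(k) = 2*(6*k**3 + 25*k**2 + 37*k + 18)/(6*k**2 + 7*k + 5).
A = 2*k + 2, B = 1, C = k**2 + 7*k/6 + 5/6.
Set up (2*k + 2)·f(k+1) − (1)·f(k) − (k**2 + 7*k/6 + 5/6) = 0.
d = 1 from the (1,0,2) case.
A polynomial solution: f(k) = (3*k - 1)/6.
Certificate R = B(k−1)f/C = (3*k - 1)/(6*k**2 + 7*k + 5) gives s_k = 2**k*(3*k - 1)*factorial(k).
Check: Δs_k = 2**k*(6*k**2 + 7*k + 5)*factorial(k). ✓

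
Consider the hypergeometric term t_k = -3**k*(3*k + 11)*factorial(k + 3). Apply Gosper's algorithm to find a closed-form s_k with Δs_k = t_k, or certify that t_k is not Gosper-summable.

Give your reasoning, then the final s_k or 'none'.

Step 1: r(k) = 3*(k + 4)*(3*k + 14)/(3*k + 11).
Normal form (A,B,C) = (3*k + 12, 1, k + 11/3).
Need (3*k + 12)·f(k+1) − (1)·f(k) = k + 11/3.
d = 0 from the (1,0,1) case.
Solving with deg f ≤ 0: f(k) = 1/3.
R(k) = B(k−1)·f(k)/C(k) = 1/(3*k + 11); s_k = R·t_k = -3**k*factorial(k + 3).
Check: Δs_k = -3**k*(3*k + 11)*factorial(k + 3). ✓

s_k = -3**k*factorial(k + 3)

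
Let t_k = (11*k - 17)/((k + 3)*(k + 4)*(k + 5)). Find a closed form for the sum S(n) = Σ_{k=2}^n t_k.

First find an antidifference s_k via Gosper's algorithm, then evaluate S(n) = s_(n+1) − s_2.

S(n) = (n**2 - 2*n + 1)/(n**2 + 9*n + 20)

r(k) = (k + 3)*(11*k - 6)/((k + 6)*(11*k - 17)) after simplifying.
Gosper form: A/B · C(k+1)/C(k) with A=k + 3, B=k + 6, C=k - 17/11.
Set up (k + 3)·f(k+1) − (k + 5)·f(k) − (k - 17/11) = 0.
From deg A=1, deg B=1, deg C=1: d=2.
Match coefficients ⇒ f(k) = k*(2*k - 19)/33.
Then R = B(k−1)f/C = k*(k + 5)*(2*k - 19)/(3*(11*k - 17)), so s_k = R(k)·t_k = k*(2*k - 19)/(3*(k + 3)*(k + 4)).
Δs = (11*k - 17)/(k**3 + 12*k**2 + 47*k + 60), as required.
Telescope: S(n) = s_(n+1) − s_(2) = (2*n**2 - 15*n - 17)/(3*(n**2 + 9*n + 20)) − (-1/3) = (n**2 - 2*n + 1)/(n**2 + 9*n + 20).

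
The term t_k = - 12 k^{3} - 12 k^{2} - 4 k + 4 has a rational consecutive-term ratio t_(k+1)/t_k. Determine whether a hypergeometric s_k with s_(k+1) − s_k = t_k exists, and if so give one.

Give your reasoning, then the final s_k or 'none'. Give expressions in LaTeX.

The ratio is (k + 3*(k + 1)**3 + 3*(k + 1)**2)/(3*k**3 + 3*k**2 + k - 1).
Factor: A=1; B=1; C=k**3 + k**2 + k/3 - 1/3.
Set up (1)·f(k+1) − (1)·f(k) − (k**3 + k**2 + k/3 - 1/3) = 0.
d = 4 from the (0,0,3) case.
Solve for f: f(k) = k*(3*k**3 - 2*k**2 - k - 4)/12 (degree 4 ≤ 4).
Get s_k = R·t_k = k*(-3*k**3 + 2*k**2 + k + 4) with R(k) = B(k−1)f(k)/C(k) = k*(3*k**3 - 2*k**2 - k - 4)/(4*(3*k**3 + 3*k**2 + k - 1)).
Check: Δs_k = -12*k**3 - 12*k**2 - 4*k + 4. ✓

s_k = k \left(- 3 k^{3} + 2 k^{2} + k + 4\right)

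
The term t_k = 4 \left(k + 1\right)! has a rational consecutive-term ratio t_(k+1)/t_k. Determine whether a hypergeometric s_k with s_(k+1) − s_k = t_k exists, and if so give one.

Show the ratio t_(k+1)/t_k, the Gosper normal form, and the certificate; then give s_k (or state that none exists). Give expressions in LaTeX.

Step 1: r(k) = k + 2.
Normal form (A,B,C) = (k + 2, 1, 1).
Set up (k + 2)·f(k+1) − (1)·f(k) − (1) = 0.
Degrees (1,0,0) ⇒ d ≤ -1.
Negative degree bound (-1): no f exists, t_k not Gosper-summable.

none — t_k is not Gosper-summable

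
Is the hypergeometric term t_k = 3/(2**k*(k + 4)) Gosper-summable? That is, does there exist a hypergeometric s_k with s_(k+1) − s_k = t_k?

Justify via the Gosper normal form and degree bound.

Step 1: r(k) = (k + 4)/(2*(k + 5)).
Factor: A=k/2 + 2; B=k + 5; C=1.
Key eq: (k/2 + 2)·f(k+1) = (k + 4)·f(k) + (1).
Degrees (1,1,0) ⇒ d ≤ -1.
d = -1 < 0 ⇒ no nonzero polynomial f; not summable.

No. Not Gosper-summable.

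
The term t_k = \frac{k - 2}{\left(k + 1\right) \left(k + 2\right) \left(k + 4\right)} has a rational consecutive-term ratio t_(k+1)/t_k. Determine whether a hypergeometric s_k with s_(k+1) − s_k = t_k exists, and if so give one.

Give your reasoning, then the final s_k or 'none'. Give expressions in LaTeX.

s_k = \frac{k \left(- k^{2} - 12 k - 23\right)}{6 \left(k^{3} + 6 k^{2} + 11 k + 6\right)}

The ratio is (k - 1)*(k + 1)*(k + 4)/((k - 2)*(k + 3)*(k + 5)).
So A=k + 1 and B=k + 5, with C=k**2 + k - 6.
Set up (k + 1)·f(k+1) − (k + 4)·f(k) − (k**2 + k - 6) = 0.
From deg A=1, deg B=1, deg C=2: d=3.
Match coefficients ⇒ f(k) = -k*(k**2 + 12*k + 23)/6.
R(k) = B(k−1)·f(k)/C(k) = -k*(k + 4)*(k**2 + 12*k + 23)/(6*(k - 2)*(k + 3)); s_k = R·t_k = k*(-k**2 - 12*k - 23)/(6*(k**3 + 6*k**2 + 11*k + 6)).
Verify: (k - 2)/(k**3 + 7*k**2 + 14*k + 8) matches t_k.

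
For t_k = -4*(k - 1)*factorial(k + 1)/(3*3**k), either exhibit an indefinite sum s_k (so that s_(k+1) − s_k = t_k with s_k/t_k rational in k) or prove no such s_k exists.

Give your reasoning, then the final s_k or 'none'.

s_k = -4*factorial(k + 1)/3**k

Compute t_(k+1)/t_k: get k*(k + 2)/(3*(k - 1)).
Take A(k)=k/3 + 2/3, B(k)=1, C(k)=k - 1.
Need (k/3 + 2/3)·f(k+1) − (1)·f(k) = k - 1.
Bound: deg f ≤ 0.
Solving with deg f ≤ 0: f(k) = 3.
Get s_k = R·t_k = -4*factorial(k + 1)/3**k with R(k) = B(k−1)f(k)/C(k) = 3/(k - 1).
Δs = -4*(k - 1)*factorial(k + 1)/(3*3**k), as required.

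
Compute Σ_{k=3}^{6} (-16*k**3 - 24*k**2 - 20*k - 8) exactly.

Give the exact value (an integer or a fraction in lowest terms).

Σ = -9368

Compute t_(k+1)/t_k: get (4*k**3 + 18*k**2 + 29*k + 17)/(4*k**3 + 6*k**2 + 5*k + 2).
Take A(k)=1, B(k)=1, C(k)=k**3 + 3*k**2/2 + 5*k/4 + 1/2.
Key eq: (1)·f(k+1) = (1)·f(k) + (k**3 + 3*k**2/2 + 5*k/4 + 1/2).
Bound: deg f ≤ 4.
Coefficient equations give f(k) = k*(2*k**3 + k + 1)/8.
So s_k = (B(k−1)f/C)·t_k = (k*(2*k**3 + k + 1)/(2*(4*k**3 + 6*k**2 + 5*k + 2)))·t_k = 2*k*(-2*k**3 - k - 1).
Verify: -16*k**3 - 24*k**2 - 20*k - 8 matches t_k.
Σ_(k=3)^(6) t_k = s_(7) − s_(3) = -9716 − (-348) = -9368.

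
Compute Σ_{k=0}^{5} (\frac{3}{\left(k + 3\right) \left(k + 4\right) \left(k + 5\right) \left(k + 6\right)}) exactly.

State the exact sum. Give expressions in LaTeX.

t_(k+1)/t_k = (k + 3)/(k + 7).
Normal form (A,B,C) = (k + 3, k + 7, 1).
Key eq: (k + 3)·f(k+1) = (k + 6)·f(k) + (1).
Bound: deg f ≤ 3.
Match coefficients ⇒ f(k) = k*(k**2 + 12*k + 47)/180.
R(k) = B(k−1)·f(k)/C(k) = k*(k + 6)*(k**2 + 12*k + 47)/180; s_k = R·t_k = k*(k**2 + 12*k + 47)/(60*(k + 3)*(k + 4)*(k + 5)).
Δs = 3/(k**4 + 18*k**3 + 119*k**2 + 342*k + 360), as required.
Telescoping: Σ = s_(6) − s_(0) = 31/1980 − (0) = 31/1980.

Σ = 31/1980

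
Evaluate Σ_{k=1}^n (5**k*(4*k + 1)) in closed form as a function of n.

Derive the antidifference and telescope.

S(n) = 5**(n + 1)*n

Ratio r(k) = 5*(4*k + 5)/(4*k + 1).
Take A(k)=5, B(k)=1, C(k)=k + 1/4.
f must satisfy (5)·f(k+1) − (1)·f(k) = k + 1/4.
Bound: deg f ≤ 1.
Solve for f: f(k) = (k - 1)/4 (degree 1 ≤ 1).
Then R = B(k−1)f/C = (k - 1)/(4*k + 1), so s_k = R(k)·t_k = 5**k*(k - 1).
Verify: 5**k*(4*k + 1) matches t_k.
Σ_(k=1)^n t_k = s_(n+1) − s_(1) = (5**(n + 1)*n) − (0), i.e. 5**(n + 1)*n.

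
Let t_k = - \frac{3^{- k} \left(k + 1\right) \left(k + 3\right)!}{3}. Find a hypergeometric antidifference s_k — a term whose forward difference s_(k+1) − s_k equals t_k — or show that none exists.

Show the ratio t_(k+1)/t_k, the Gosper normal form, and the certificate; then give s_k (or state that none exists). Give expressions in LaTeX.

Ratio r(k) = (k + 2)*(k + 4)/(3*(k + 1)).
A = k/3 + 4/3, B = 1, C = k + 1.
Need (k/3 + 4/3)·f(k+1) − (1)·f(k) = k + 1.
deg f ≤ 0 (via 1,0,1).
Solve for f: f(k) = 3 (degree 0 ≤ 0).
Get s_k = R·t_k = -factorial(k + 3)/3**k with R(k) = B(k−1)f(k)/C(k) = 3/(k + 1).
Verify: -(k + 1)*factorial(k + 3)/(3*3**k) matches t_k.

s_k = - 3^{- k} \left(k + 3\right)!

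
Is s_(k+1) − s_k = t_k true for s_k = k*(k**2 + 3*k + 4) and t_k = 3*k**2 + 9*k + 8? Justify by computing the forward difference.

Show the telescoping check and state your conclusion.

s_(k+1) = (k + 1)*(3*k + (k + 1)**2 + 7)
s_(k+1) − s_k = 3*k**2 + 9*k + 8
(s_(k+1) − s_k) − t_k = 0

valid; difference matches t_k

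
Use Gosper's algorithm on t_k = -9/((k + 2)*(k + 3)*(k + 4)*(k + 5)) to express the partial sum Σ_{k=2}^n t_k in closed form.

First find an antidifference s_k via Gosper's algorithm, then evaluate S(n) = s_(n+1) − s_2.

Step 1: r(k) = (k + 2)/(k + 6).
Normal form (A,B,C) = (k + 2, k + 6, 1).
Solve (k + 2)·f(k+1) − (k + 5)·f(k) = 1.
Degrees (1,1,0) ⇒ d ≤ 3.
Match coefficients ⇒ f(k) = k*(k**2 + 9*k + 26)/72.
R(k) = B(k−1)·f(k)/C(k) = k*(k + 5)*(k**2 + 9*k + 26)/72; s_k = R·t_k = k*(-k**2 - 9*k - 26)/(8*(k + 2)*(k + 3)*(k + 4)).
Verify: -9/(k**4 + 14*k**3 + 71*k**2 + 154*k + 120) matches t_k.
Σ_(k=2)^n t_k = s_(n+1) − s_(2) = ((-n**3 - 12*n**2 - 47*n - 36)/(8*(n**3 + 12*n**2 + 47*n + 60))) − (-1/10), i.e. (-n**3 - 12*n**2 - 47*n + 60)/(40*(n**3 + 12*n**2 + 47*n + 60)).

S(n) = (-n**3 - 12*n**2 - 47*n + 60)/(40*(n**3 + 12*n**2 + 47*n + 60))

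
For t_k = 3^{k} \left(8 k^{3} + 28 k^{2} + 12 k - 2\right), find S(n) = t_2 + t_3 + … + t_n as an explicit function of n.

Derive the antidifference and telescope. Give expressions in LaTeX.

The ratio is 3*(4*k**3 + 26*k**2 + 46*k + 23)/(4*k**3 + 14*k**2 + 6*k - 1).
Normal form (A,B,C) = (3, 1, k**3 + 7*k**2/2 + 3*k/2 - 1/4).
Need (3)·f(k+1) − (1)·f(k) = k**3 + 7*k**2/2 + 3*k/2 - 1/4.
From deg A=0, deg B=0, deg C=3: d=3.
Coefficient equations give f(k) = (4*k**3 - 4*k**2 - 1)/8.
Then R = B(k−1)f/C = (4*k**3 - 4*k**2 - 1)/(2*(4*k**3 + 14*k**2 + 6*k - 1)), so s_k = R(k)·t_k = 3**k*(4*k**3 - 4*k**2 - 1).
Verify: 3**k*(8*k**3 + 28*k**2 + 12*k - 2) matches t_k.
Σ_(k=2)^n t_k = s_(n+1) − s_(2) = (3**(n + 1)*(4*n**3 + 8*n**2 + 4*n - 1)) − (135), i.e. 12*3**n*n**3 + 24*3**n*n**2 + 12*3**n*n - 3*3**n - 135.

S(n) = 12 \cdot 3^{n} n^{3} + 24 \cdot 3^{n} n^{2} + 12 \cdot 3^{n} n - 3 \cdot 3^{n} - 135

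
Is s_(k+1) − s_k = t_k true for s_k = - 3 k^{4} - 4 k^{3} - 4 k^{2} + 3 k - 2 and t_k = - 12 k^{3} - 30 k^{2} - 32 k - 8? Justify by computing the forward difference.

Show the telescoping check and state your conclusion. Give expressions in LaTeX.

Valid: the claim telescopes to t_k.

s_(k+1) = -3*k**4 - 16*k**3 - 34*k**2 - 29*k - 10
s_(k+1) − s_k = -12*k**3 - 30*k**2 - 32*k - 8
(s_(k+1) − s_k) − t_k = 0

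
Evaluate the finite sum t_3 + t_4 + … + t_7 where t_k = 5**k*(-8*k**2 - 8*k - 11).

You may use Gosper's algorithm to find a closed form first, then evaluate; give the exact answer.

The ratio is 5*(8*k**2 + 24*k + 27)/(8*k**2 + 8*k + 11).
Take A(k)=5, B(k)=1, C(k)=k**2 + k + 11/8.
Solve (5)·f(k+1) − (1)·f(k) = k**2 + k + 11/8.
d = 2 from the (0,0,2) case.
Solve for f: f(k) = (2*k**2 - 3*k + 4)/8 (degree 2 ≤ 2).
Then R = B(k−1)f/C = (2*k**2 - 3*k + 4)/(8*k**2 + 8*k + 11), so s_k = R(k)·t_k = 5**k*(-2*k**2 + 3*k - 4).
Verify: 5**k*(-8*k**2 - 8*k - 11) matches t_k.
Telescoping: Σ = s_(8) − s_(3) = -42187500 − (-1625) = -42185875.

Σ = -42185875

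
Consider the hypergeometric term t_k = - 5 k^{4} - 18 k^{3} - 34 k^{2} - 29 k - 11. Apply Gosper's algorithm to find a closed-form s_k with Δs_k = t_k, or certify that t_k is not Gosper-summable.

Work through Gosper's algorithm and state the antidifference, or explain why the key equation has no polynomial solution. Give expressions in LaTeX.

s_k = k \left(- k^{4} - 2 k^{3} - 4 k^{2} - 2 k - 2\right)

t_(k+1)/t_k = (5*k**4 + 38*k**3 + 118*k**2 + 171*k + 97)/(5*k**4 + 18*k**3 + 34*k**2 + 29*k + 11).
Gosper form: A/B · C(k+1)/C(k) with A=1, B=1, C=k**4 + 18*k**3/5 + 34*k**2/5 + 29*k/5 + 11/5.
Solve (1)·f(k+1) − (1)·f(k) = k**4 + 18*k**3/5 + 34*k**2/5 + 29*k/5 + 11/5.
Degrees (0,0,4) ⇒ d ≤ 5.
Solving with deg f ≤ 5: f(k) = k*(k**4 + 2*k**3 + 4*k**2 + 2*k + 2)/5.
Certificate R = B(k−1)f/C = k*(k**4 + 2*k**3 + 4*k**2 + 2*k + 2)/(5*k**4 + 18*k**3 + 34*k**2 + 29*k + 11) gives s_k = k*(-k**4 - 2*k**3 - 4*k**2 - 2*k - 2).
Verify: -5*k**4 - 18*k**3 - 34*k**2 - 29*k - 11 matches t_k.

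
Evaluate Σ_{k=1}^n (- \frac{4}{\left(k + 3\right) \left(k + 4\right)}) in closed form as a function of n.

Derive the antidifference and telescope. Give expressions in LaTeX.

The ratio is (k + 3)/(k + 5).
Take A(k)=k + 3, B(k)=k + 5, C(k)=1.
f must satisfy (k + 3)·f(k+1) − (k + 4)·f(k) = 1.
deg f ≤ 1 (via 1,1,0).
Coefficient equations give f(k) = k/3.
R(k) = B(k−1)·f(k)/C(k) = k*(k + 4)/3; s_k = R·t_k = -4*k/(3*k + 9).
Verify: -4/(k**2 + 7*k + 12) matches t_k.
Σ_(k=1)^n t_k = s_(n+1) − s_(1) = (4*(-n - 1)/(3*(n + 4))) − (-1/3), i.e. -n/(n + 4).

S(n) = - \frac{n}{n + 4}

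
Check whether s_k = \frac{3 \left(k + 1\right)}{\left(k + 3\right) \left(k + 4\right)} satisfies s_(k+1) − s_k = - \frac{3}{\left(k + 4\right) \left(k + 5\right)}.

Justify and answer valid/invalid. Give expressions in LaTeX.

s_(k+1) = 3*(k + 2)/((k + 4)*(k + 5))
s_(k+1) − s_k = 3*(1 - k)/(k**3 + 12*k**2 + 47*k + 60)
(s_(k+1) − s_k) − t_k = 12/(k**3 + 12*k**2 + 47*k + 60)

Invalid: residual \frac{12}{k^{3} + 12 k^{2} + 47 k + 60} ≠ 0.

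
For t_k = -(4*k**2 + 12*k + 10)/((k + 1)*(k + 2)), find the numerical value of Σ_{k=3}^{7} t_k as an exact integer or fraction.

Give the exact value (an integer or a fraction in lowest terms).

r(k) = (k + 1)*(6*k + 2*(k + 1)**2 + 11)/((k + 3)*(2*k**2 + 6*k + 5)) after simplifying.
Factor: A=k + 1; B=k + 3; C=k**2 + 3*k + 5/2.
f must satisfy (k + 1)·f(k+1) − (k + 2)·f(k) = k**2 + 3*k + 5/2.
From deg A=1, deg B=1, deg C=2: d=2.
Solve for f: f(k) = k*(2*k + 3)/2 (degree 2 ≤ 2).
So s_k = (B(k−1)f/C)·t_k = (k*(k + 2)*(2*k + 3)/(2*k**2 + 6*k + 5))·t_k = -2*k*(2*k + 3)/(k + 1).
Check: Δs_k = 2*(-2*k**2 - 6*k - 5)/(k**2 + 3*k + 2). ✓
Sum = s_(8) − s_(3); s_(8) = -304/9, s_(3) = -27/2 ⇒ -365/18.

Σ = -365/18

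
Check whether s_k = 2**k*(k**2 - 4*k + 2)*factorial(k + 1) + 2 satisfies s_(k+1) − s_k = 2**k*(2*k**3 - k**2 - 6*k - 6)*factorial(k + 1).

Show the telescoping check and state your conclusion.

Valid — Δs_k = t_k.

s_(k+1) = -2**(k + 1)*(4*k - (k + 1)**2 + 2)*factorial(k + 2) + 2
s_(k+1) − s_k = 2**k*(2*k**3 - k**2 - 6*k - 6)*factorial(k + 1)
(s_(k+1) − s_k) − t_k = 0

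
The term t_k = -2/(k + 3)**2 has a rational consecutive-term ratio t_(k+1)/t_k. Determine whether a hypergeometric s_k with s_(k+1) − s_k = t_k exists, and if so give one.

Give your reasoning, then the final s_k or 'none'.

none — t_k is not Gosper-summable

Ratio r(k) = (k + 3)**2/(k + 4)**2.
Take A(k)=k**2 + 6*k + 9, B(k)=k**2 + 8*k + 16, C(k)=1.
Set up (k**2 + 6*k + 9)·f(k+1) − (k**2 + 6*k + 9)·f(k) − (1) = 0.
deg f ≤ 0 (via 2,2,0).
Put f(k) = c0: A·f(k+1) − B(k−1)·f(k) − C = -1; need -1 = 0 — inconsistent ⇒ no f, not summable.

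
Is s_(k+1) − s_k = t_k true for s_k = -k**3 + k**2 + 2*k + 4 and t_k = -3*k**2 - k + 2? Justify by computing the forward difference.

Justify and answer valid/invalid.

s_(k+1) = -k**3 - 2*k**2 + k + 6
s_(k+1) − s_k = -3*k**2 - k + 2
(s_(k+1) − s_k) − t_k = 0

Valid — Δs_k = t_k.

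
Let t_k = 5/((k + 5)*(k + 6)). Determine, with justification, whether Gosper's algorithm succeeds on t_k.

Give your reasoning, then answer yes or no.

Yes. s_k = k/(k + 5).

r(k) = (k + 5)/(k + 7) after simplifying.
Gosper form: A/B · C(k+1)/C(k) with A=k + 5, B=k + 7, C=1.
Need (k + 5)·f(k+1) − (k + 6)·f(k) = 1.
deg f ≤ 1 (via 1,1,0).
Solve for f: f(k) = k/5 (degree 1 ≤ 1).
R(k) = B(k−1)·f(k)/C(k) = k*(k + 6)/5; s_k = R·t_k = k/(k + 5).
Verify: 5/(k**2 + 11*k + 30) matches t_k.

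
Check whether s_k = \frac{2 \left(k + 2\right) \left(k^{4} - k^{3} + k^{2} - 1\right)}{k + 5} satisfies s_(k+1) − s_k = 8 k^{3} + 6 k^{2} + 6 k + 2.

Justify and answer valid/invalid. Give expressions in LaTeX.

s_(k+1) = 2*(k + 3)*((k + 1)**4 - (k + 1)**3 + (k + 1)**2 - 1)/(k + 6)
s_(k+1) − s_k = 2*(4*k**5 + 38*k**4 + 84*k**3 + 73*k**2 + 53*k + 12)/(k**2 + 11*k + 30)
(s_(k+1) − s_k) − t_k = 6*(-3*k**4 - 24*k**3 - 17*k**2 - 16*k - 6)/(k**2 + 11*k + 30)

Invalid: residual \frac{6 \left(- 3 k^{4} - 24 k^{3} - 17 k^{2} - 16 k - 6\right)}{k^{2} + 11 k + 30} ≠ 0.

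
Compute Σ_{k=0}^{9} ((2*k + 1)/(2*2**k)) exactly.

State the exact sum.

r(k) = (2*k + 3)/(2*(2*k + 1)) after simplifying.
Take A(k)=1/2, B(k)=1, C(k)=k + 1/2.
Key eq: (1/2)·f(k+1) = (1)·f(k) + (k + 1/2).
d = 1 from the (0,0,1) case.
A polynomial solution: f(k) = -2*k - 3.
So s_k = (B(k−1)f/C)·t_k = (-2*(2*k + 3)/(2*k + 1))·t_k = (-2*k - 3)/2**k.
Check: Δs_k = (2*k + 1)/(2*2**k). ✓
Telescoping: Σ = s_(10) − s_(0) = -23/1024 − (-3) = 3049/1024.

Σ = 3049/1024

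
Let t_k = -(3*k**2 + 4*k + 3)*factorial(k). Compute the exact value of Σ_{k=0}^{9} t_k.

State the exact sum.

Σ = -112492799

r(k) = (k + 1)*(4*k + 3*(k + 1)**2 + 7)/(3*k**2 + 4*k + 3) after simplifying.
Take A(k)=k + 1, B(k)=1, C(k)=k**2 + 4*k/3 + 1.
Solve (k + 1)·f(k+1) − (1)·f(k) = k**2 + 4*k/3 + 1.
Bound: deg f ≤ 1.
A polynomial solution: f(k) = (3*k + 1)/3.
R(k) = B(k−1)·f(k)/C(k) = (3*k + 1)/(3*k**2 + 4*k + 3); s_k = R·t_k = -(3*k + 1)*factorial(k).
s_(k+1) − s_k = -(3*k**2 + 4*k + 3)*factorial(k) = t_k.
Σ_(k=0)^(9) t_k = s_(10) − s_(0) = -112492800 − (-1) = -112492799.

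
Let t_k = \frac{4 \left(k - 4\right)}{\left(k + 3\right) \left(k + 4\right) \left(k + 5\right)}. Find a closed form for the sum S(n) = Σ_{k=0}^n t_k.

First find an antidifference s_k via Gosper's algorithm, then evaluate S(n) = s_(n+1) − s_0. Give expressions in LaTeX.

Step 1: r(k) = (k - 3)*(k + 3)/((k - 4)*(k + 6)).
A = k + 3, B = k + 6, C = k - 4.
Solve (k + 3)·f(k+1) − (k + 5)·f(k) = k - 4.
d = 2 from the (1,1,1) case.
Coefficient equations give f(k) = -k*(k + 31)/24.
So s_k = (B(k−1)f/C)·t_k = (-k*(k + 5)*(k + 31)/(24*(k - 4)))·t_k = k*(-k - 31)/(6*(k + 3)*(k + 4)).
Verify: 4*(k - 4)/(k**3 + 12*k**2 + 47*k + 60) matches t_k.
Telescope: S(n) = s_(n+1) − s_(0) = (-n**2 - 33*n - 32)/(6*(n**2 + 9*n + 20)) − (0) = (-n**2 - 33*n - 32)/(6*(n**2 + 9*n + 20)).

S(n) = \frac{- n^{2} - 33 n - 32}{6 \left(n^{2} + 9 n + 20\right)}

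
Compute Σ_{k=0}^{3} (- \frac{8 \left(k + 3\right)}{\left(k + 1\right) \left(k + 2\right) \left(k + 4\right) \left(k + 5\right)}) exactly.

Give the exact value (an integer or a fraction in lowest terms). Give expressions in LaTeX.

Σ = -9/10

t_(k+1)/t_k = (k + 1)*(k + 4)**2/((k + 3)**2*(k + 6)).
Normal form (A,B,C) = (k + 1, k + 6, k**2 + 6*k + 9).
f must satisfy (k + 1)·f(k+1) − (k + 5)·f(k) = k**2 + 6*k + 9.
Bound: deg f ≤ 4.
Match coefficients ⇒ f(k) = k*(k + 2)*(k + 3)*(k + 5)/8.
Certificate R = B(k−1)f/C = k*(k + 2)*(k + 5)**2/(8*(k + 3)) gives s_k = k*(-k - 5)/(k**2 + 5*k + 4).
Check: Δs_k = 8*(-k - 3)/(k**4 + 12*k**3 + 49*k**2 + 78*k + 40). ✓
Σ_(k=0)^(3) t_k = s_(4) − s_(0) = -9/10 − (0) = -9/10.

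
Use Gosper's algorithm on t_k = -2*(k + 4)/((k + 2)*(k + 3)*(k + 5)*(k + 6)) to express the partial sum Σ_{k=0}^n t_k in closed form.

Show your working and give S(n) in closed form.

S(n) = (-n**2 - 9*n - 8)/(10*(n**2 + 9*n + 18))

t_(k+1)/t_k = (k + 2)*(k + 5)**2/((k + 4)**2*(k + 7)).
Gosper form: A/B · C(k+1)/C(k) with A=k + 2, B=k + 7, C=k**2 + 8*k + 16.
Set up (k + 2)·f(k+1) − (k + 6)·f(k) − (k**2 + 8*k + 16) = 0.
From deg A=1, deg B=1, deg C=2: d=4.
Match coefficients ⇒ f(k) = k*(k + 3)*(k + 4)*(k + 7)/20.
R(k) = B(k−1)·f(k)/C(k) = k*(k + 3)*(k + 6)*(k + 7)/(20*(k + 4)); s_k = R·t_k = k*(-k - 7)/(10*(k**2 + 7*k + 10)).
Verify: 2*(-k - 4)/(k**4 + 16*k**3 + 91*k**2 + 216*k + 180) matches t_k.
s_(n+1) = (-n**2 - 9*n - 8)/(10*(n**2 + 9*n + 18)) and s_(0) = 0, so S(n) = (-n**2 - 9*n - 8)/(10*(n**2 + 9*n + 18)).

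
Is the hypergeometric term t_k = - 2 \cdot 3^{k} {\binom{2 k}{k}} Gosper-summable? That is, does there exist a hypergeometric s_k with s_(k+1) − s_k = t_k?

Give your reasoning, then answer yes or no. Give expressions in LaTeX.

t_(k+1)/t_k = 6*(2*k + 1)/(k + 1).
Take A(k)=12*k + 6, B(k)=k + 1, C(k)=1.
Need (12*k + 6)·f(k+1) − (k)·f(k) = 1.
deg f ≤ -1 (via 1,1,0).
Negative degree bound (-1): no f exists, t_k not Gosper-summable.

No — key equation has no polynomial f.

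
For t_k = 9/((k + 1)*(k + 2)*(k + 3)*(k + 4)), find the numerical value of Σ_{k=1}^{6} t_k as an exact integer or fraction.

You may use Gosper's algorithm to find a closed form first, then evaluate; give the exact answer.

Σ = 29/240

Ratio r(k) = (k + 1)/(k + 5).
Gosper form: A/B · C(k+1)/C(k) with A=k + 1, B=k + 5, C=1.
Need (k + 1)·f(k+1) − (k + 4)·f(k) = 1.
From deg A=1, deg B=1, deg C=0: d=3.
Solve for f: f(k) = k*(k**2 + 6*k + 11)/18 (degree 3 ≤ 3).
Certificate R = B(k−1)f/C = k*(k + 4)*(k**2 + 6*k + 11)/18 gives s_k = k*(k**2 + 6*k + 11)/(2*(k + 1)*(k + 2)*(k + 3)).
Δs = 9/(k**4 + 10*k**3 + 35*k**2 + 50*k + 24), as required.
Telescoping: Σ = s_(7) − s_(1) = 119/240 − (3/8) = 29/240.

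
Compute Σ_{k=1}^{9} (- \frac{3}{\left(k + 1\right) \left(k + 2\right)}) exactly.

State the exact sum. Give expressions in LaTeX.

Σ = -27/22

Step 1: r(k) = (k + 1)/(k + 3).
So A=k + 1 and B=k + 3, with C=1.
Set up (k + 1)·f(k+1) − (k + 2)·f(k) − (1) = 0.
From deg A=1, deg B=1, deg C=0: d=1.
Coefficient equations give f(k) = k.
Certificate R = B(k−1)f/C = k*(k + 2) gives s_k = -3*k/(k + 1).
s_(k+1) − s_k = -3/(k**2 + 3*k + 2) = t_k.
Sum = s_(10) − s_(1); s_(10) = -30/11, s_(1) = -3/2 ⇒ -27/22.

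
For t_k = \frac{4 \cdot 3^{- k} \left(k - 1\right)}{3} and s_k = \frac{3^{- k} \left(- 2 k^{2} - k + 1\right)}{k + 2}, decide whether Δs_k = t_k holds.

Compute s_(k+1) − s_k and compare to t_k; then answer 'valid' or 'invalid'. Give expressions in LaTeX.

Invalid: residual \frac{3^{- k} \left(- 4 k^{2} - 10 k + 11\right)}{3 \left(k^{2} + 5 k + 6\right)} ≠ 0.

s_(k+1) = (-k - 2*(k + 1)**2)/(3*3**k*(k + 3))
s_(k+1) − s_k = (4*k**3 + 12*k**2 - 6*k - 13)/(3*3**k*(k**2 + 5*k + 6))
(s_(k+1) − s_k) − t_k = (-4*k**2 - 10*k + 11)/(3*3**k*(k**2 + 5*k + 6))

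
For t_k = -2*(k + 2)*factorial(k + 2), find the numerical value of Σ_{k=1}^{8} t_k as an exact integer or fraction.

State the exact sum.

Compute t_(k+1)/t_k: get (k + 3)**2/(k + 2).
Take A(k)=k + 3, B(k)=1, C(k)=k + 2.
Set up (k + 3)·f(k+1) − (1)·f(k) − (k + 2) = 0.
deg f ≤ 0 (via 1,0,1).
Match coefficients ⇒ f(k) = 1.
Certificate R = B(k−1)f/C = 1/(k + 2) gives s_k = -2*factorial(k + 2).
Check: Δs_k = -2*(k + 2)*factorial(k + 2). ✓
Evaluate s at k=9 and k=1: -79833600 and -12; difference -79833588.

Σ = -79833588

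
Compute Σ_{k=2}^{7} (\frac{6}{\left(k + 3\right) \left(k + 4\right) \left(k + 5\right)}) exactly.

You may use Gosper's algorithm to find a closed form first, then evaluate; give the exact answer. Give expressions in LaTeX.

r(k) = (k + 3)/(k + 6) after simplifying.
Normal form (A,B,C) = (k + 3, k + 6, 1).
Key eq: (k + 3)·f(k+1) = (k + 5)·f(k) + (1).
Bound: deg f ≤ 2.
Coefficient equations give f(k) = k*(k + 7)/24.
R(k) = B(k−1)·f(k)/C(k) = k*(k + 5)*(k + 7)/24; s_k = R·t_k = k*(k + 7)/(4*(k + 3)*(k + 4)).
Δs = 6/(k**3 + 12*k**2 + 47*k + 60), as required.
Σ_(k=2)^(7) t_k = s_(8) − s_(2) = 5/22 − (3/20) = 17/220.

Σ = 17/220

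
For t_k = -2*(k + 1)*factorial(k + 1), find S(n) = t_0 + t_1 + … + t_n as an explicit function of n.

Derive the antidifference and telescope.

S(n) = 2 - 2*factorial(n + 2)

Step 1: r(k) = (k + 2)**2/(k + 1).
Take A(k)=k + 2, B(k)=1, C(k)=k + 1.
Key eq: (k + 2)·f(k+1) = (1)·f(k) + (k + 1).
Degrees (1,0,1) ⇒ d ≤ 0.
A polynomial solution: f(k) = 1.
R(k) = B(k−1)·f(k)/C(k) = 1/(k + 1); s_k = R·t_k = -2*factorial(k + 1).
s_(k+1) − s_k = -2*(k + 1)*factorial(k + 1) = t_k.
Telescope: S(n) = s_(n+1) − s_(0) = -2*factorial(n + 2) − (-2) = 2 - 2*factorial(n + 2).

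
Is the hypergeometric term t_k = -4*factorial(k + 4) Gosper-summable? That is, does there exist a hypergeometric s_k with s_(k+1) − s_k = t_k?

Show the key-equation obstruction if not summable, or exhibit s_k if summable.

No — negative degree bound, so no certificate f.

r(k) = k + 5 after simplifying.
Factor: A=k + 5; B=1; C=1.
Set up (k + 5)·f(k+1) − (1)·f(k) − (1) = 0.
Degrees (1,0,0) ⇒ d ≤ -1.
Negative degree bound (-1): no f exists, t_k not Gosper-summable.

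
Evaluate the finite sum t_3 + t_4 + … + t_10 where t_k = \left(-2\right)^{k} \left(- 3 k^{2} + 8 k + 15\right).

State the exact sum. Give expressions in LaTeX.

Ratio r(k) = 2*(-3*k**2 + 2*k + 20)/(3*k**2 - 8*k - 15).
Normal form (A,B,C) = (-2, 1, k**2 - 8*k/3 - 5).
f must satisfy (-2)·f(k+1) − (1)·f(k) = k**2 - 8*k/3 - 5.
Bound: deg f ≤ 2.
Solving with deg f ≤ 2: f(k) = -(k**2 - 4*k - 3)/3.
Certificate R = B(k−1)f/C = -(k**2 - 4*k - 3)/(3*k**2 - 8*k - 15) gives s_k = (-2)**k*(k**2 - 4*k - 3).
s_(k+1) − s_k = (-2)**k*(-3*k**2 + 8*k + 15) = t_k.
Sum = s_(11) − s_(3); s_(11) = -151552, s_(3) = 48 ⇒ -151600.

Σ = -151600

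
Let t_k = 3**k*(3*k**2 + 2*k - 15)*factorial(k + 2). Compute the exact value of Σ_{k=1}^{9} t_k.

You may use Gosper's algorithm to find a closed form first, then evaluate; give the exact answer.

Compute t_(k+1)/t_k: get 3*(3*k**3 + 17*k**2 + 14*k - 30)/(3*k**2 + 2*k - 15).
So A=3*k + 9 and B=1, with C=k**2 + 2*k/3 - 5.
f must satisfy (3*k + 9)·f(k+1) − (1)·f(k) = k**2 + 2*k/3 - 5.
From deg A=1, deg B=0, deg C=2: d=1.
A polynomial solution: f(k) = (k - 3)/3.
R(k) = B(k−1)·f(k)/C(k) = (k - 3)/(3*k**2 + 2*k - 15); s_k = R·t_k = 3**k*(k - 3)*factorial(k + 2).
Δs = 3**k*(3*k**2 + 2*k - 15)*factorial(k + 2), as required.
Σ_(k=1)^(9) t_k = s_(10) − s_(1) = 197991958348800 − (-36) = 197991958348836.

Σ = 197991958348836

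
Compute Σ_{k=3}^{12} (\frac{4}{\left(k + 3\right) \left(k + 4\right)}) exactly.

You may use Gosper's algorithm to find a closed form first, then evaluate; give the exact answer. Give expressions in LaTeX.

t_(k+1)/t_k = (k + 3)/(k + 5).
Normal form (A,B,C) = (k + 3, k + 5, 1).
Need (k + 3)·f(k+1) − (k + 4)·f(k) = 1.
deg f ≤ 1 (via 1,1,0).
Solving with deg f ≤ 1: f(k) = k/3.
So s_k = (B(k−1)f/C)·t_k = (k*(k + 4)/3)·t_k = 4*k/(3*(k + 3)).
s_(k+1) − s_k = 4/(k**2 + 7*k + 12) = t_k.
Evaluate s at k=13 and k=3: 13/12 and 2/3; difference 5/12.

Σ = 5/12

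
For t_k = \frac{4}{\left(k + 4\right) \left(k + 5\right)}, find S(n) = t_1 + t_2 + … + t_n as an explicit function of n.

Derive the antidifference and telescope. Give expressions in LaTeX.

S(n) = \frac{4 n}{5 \left(n + 5\right)}

r(k) = (k + 4)/(k + 6) after simplifying.
Gosper form: A/B · C(k+1)/C(k) with A=k + 4, B=k + 6, C=1.
Set up (k + 4)·f(k+1) − (k + 5)·f(k) − (1) = 0.
deg f ≤ 1 (via 1,1,0).
Solve for f: f(k) = k/4 (degree 1 ≤ 1).
R(k) = B(k−1)·f(k)/C(k) = k*(k + 5)/4; s_k = R·t_k = k/(k + 4).
s_(k+1) − s_k = 4/(k**2 + 9*k + 20) = t_k.
s_(n+1) = (n + 1)/(n + 5) and s_(1) = 1/5, so S(n) = 4*n/(5*(n + 5)).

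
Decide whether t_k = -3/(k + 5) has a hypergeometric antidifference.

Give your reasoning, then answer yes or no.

Step 1: r(k) = (k + 5)/(k + 6).
Factor: A=k + 5; B=k + 6; C=1.
Key eq: (k + 5)·f(k+1) = (k + 5)·f(k) + (1).
Bound: deg f ≤ 0.
f = c0 ⇒ A·f(k+1) − B(k−1)·f(k) − C = -1. The system {-1 = 0} is inconsistent; no antidifference.

No — the linear system for f has no solution.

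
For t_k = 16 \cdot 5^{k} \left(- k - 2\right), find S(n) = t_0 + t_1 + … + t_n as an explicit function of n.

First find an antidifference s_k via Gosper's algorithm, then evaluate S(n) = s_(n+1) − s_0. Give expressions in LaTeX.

S(n) = - 20 \cdot 5^{n} n - 35 \cdot 5^{n} + 3

Step 1: r(k) = 5*(k + 3)/(k + 2).
Normal form (A,B,C) = (5, 1, k + 2).
Solve (5)·f(k+1) − (1)·f(k) = k + 2.
Degrees (0,0,1) ⇒ d ≤ 1.
Solving with deg f ≤ 1: f(k) = (4*k + 3)/16.
Certificate R = B(k−1)f/C = (4*k + 3)/(16*(k + 2)) gives s_k = 5**k*(-4*k - 3).
s_(k+1) − s_k = 16*5**k*(-k - 2) = t_k.
Σ_(k=0)^n t_k = s_(n+1) − s_(0) = (5**(n + 1)*(-4*n - 7)) − (-3), i.e. -20*5**n*n - 35*5**n + 3.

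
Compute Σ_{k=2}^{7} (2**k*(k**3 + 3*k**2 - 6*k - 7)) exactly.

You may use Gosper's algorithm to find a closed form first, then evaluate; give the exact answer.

Step 1: r(k) = 2*(k**3 + 6*k**2 + 3*k - 9)/(k**3 + 3*k**2 - 6*k - 7).
So A=2 and B=1, with C=k**3 + 3*k**2 - 6*k - 7.
f must satisfy (2)·f(k+1) − (1)·f(k) = k**3 + 3*k**2 - 6*k - 7.
From deg A=0, deg B=0, deg C=3: d=3.
Coefficient equations give f(k) = k**3 - 3*k**2 - 3.
Then R = B(k−1)f/C = (k**3 - 3*k**2 - 3)/(k**3 + 3*k**2 - 6*k - 7), so s_k = R(k)·t_k = 2**k*(k**3 - 3*k**2 - 3).
Δs = 2**k*(k**3 + 3*k**2 - 6*k - 7), as required.
Evaluate s at k=8 and k=2: 81152 and -28; difference 81180.

Σ = 81180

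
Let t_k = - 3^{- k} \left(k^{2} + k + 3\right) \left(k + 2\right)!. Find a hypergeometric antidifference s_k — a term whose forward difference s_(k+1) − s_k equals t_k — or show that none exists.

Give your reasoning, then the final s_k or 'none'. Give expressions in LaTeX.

Ratio r(k) = (k + 3)*(k + (k + 1)**2 + 4)/(3*(k**2 + k + 3)).
Take A(k)=k/3 + 1, B(k)=1, C(k)=k**2 + k + 3.
Set up (k/3 + 1)·f(k+1) − (1)·f(k) − (k**2 + k + 3) = 0.
d = 1 from the (1,0,2) case.
A polynomial solution: f(k) = 3*k.
Get s_k = R·t_k = -3**(1 - k)*k*factorial(k + 2) with R(k) = B(k−1)f(k)/C(k) = 3*k/(k**2 + k + 3).
s_(k+1) − s_k = -(k**2 + k + 3)*factorial(k + 2)/3**k = t_k.

s_k = - 3^{1 - k} k \left(k + 2\right)!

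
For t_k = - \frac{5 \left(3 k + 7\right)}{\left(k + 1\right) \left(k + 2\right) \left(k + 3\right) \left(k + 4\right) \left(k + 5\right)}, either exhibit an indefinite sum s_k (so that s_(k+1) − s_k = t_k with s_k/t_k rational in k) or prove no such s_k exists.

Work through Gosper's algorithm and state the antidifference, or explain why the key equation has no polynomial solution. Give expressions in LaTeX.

s_k = \frac{5 k \left(- k^{2} - 8 k - 19\right)}{12 \left(k^{3} + 8 k^{2} + 19 k + 12\right)}

Ratio r(k) = (k + 1)*(3*k + 10)/((k + 6)*(3*k + 7)).
Factor: A=k + 1; B=k + 6; C=k + 7/3.
Key eq: (k + 1)·f(k+1) = (k + 5)·f(k) + (k + 7/3).
Degrees (1,1,1) ⇒ d ≤ 4.
Coefficient equations give f(k) = k*(k + 2)*(k**2 + 8*k + 19)/36.
Then R = B(k−1)f/C = k*(k + 2)*(k + 5)*(k**2 + 8*k + 19)/(12*(3*k + 7)), so s_k = R(k)·t_k = 5*k*(-k**2 - 8*k - 19)/(12*(k**3 + 8*k**2 + 19*k + 12)).
Δs = 5*(-3*k - 7)/(k**5 + 15*k**4 + 85*k**3 + 225*k**2 + 274*k + 120), as required.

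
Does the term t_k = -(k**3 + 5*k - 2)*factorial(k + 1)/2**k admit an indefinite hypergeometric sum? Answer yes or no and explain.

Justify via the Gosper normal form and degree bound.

Yes. s_k = -2**(1 - k)*(k**2 - 2*k + 2)*factorial(k + 1).

t_(k+1)/t_k = (k + 2)*(5*k + (k + 1)**3 + 3)/(2*(k**3 + 5*k - 2)).
So A=k/2 + 1 and B=1, with C=k**3 + 5*k - 2.
f must satisfy (k/2 + 1)·f(k+1) − (1)·f(k) = k**3 + 5*k - 2.
Bound: deg f ≤ 2.
Solve for f: f(k) = 2*(k**2 - 2*k + 2) (degree 2 ≤ 2).
Certificate R = B(k−1)f/C = 2*(k**2 - 2*k + 2)/(k**3 + 5*k - 2) gives s_k = -2**(1 - k)*(k**2 - 2*k + 2)*factorial(k + 1).
s_(k+1) − s_k = -(k**3 + 5*k - 2)*factorial(k + 1)/2**k = t_k.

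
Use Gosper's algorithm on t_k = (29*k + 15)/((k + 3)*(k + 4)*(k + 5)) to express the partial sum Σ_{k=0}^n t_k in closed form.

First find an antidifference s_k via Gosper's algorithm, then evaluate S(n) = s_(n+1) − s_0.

Ratio r(k) = (k + 3)*(29*k + 44)/((k + 6)*(29*k + 15)).
Gosper form: A/B · C(k+1)/C(k) with A=k + 3, B=k + 6, C=k + 15/29.
Solve (k + 3)·f(k+1) − (k + 5)·f(k) = k + 15/29.
deg f ≤ 2 (via 1,1,1).
Solving with deg f ≤ 2: f(k) = k*(17*k + 3)/116.
Get s_k = R·t_k = k*(17*k + 3)/(4*(k + 3)*(k + 4)) with R(k) = B(k−1)f(k)/C(k) = k*(k + 5)*(17*k + 3)/(4*(29*k + 15)).
s_(k+1) − s_k = (29*k + 15)/(k**3 + 12*k**2 + 47*k + 60) = t_k.
s_(n+1) = (17*n**2 + 37*n + 20)/(4*(n**2 + 9*n + 20)) and s_(0) = 0, so S(n) = (17*n**2 + 37*n + 20)/(4*(n**2 + 9*n + 20)).

S(n) = (17*n**2 + 37*n + 20)/(4*(n**2 + 9*n + 20))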